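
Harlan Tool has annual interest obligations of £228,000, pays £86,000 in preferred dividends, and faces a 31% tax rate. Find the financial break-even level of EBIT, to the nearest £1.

Preferred dividends are paid after tax, so their pre-tax equivalent is £86,000 ÷ (1 − 0.31) = £124,637.68.
Financial break-even EBIT = interest + D_p ÷ (1 − t) = £228,000 + £124,637.68 = £352,637.68.

£352,638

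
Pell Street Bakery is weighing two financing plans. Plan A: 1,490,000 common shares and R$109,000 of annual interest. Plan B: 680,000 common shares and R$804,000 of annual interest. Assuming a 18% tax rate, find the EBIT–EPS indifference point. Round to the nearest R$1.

At indifference, (EBIT − 109,000)(1 − t)/1,490,000 = (EBIT − 804,000)(1 − t)/680,000.
Cancelling (1 − t) and cross-multiplying: 680,000·(EBIT − 109,000) = 1,490,000·(EBIT − 804,000).
Solving, EBIT = (804,000·1,490,000 − 109,000·680,000) / (1,490,000 − 680,000) = 1,123,840,000,000 / 810,000 = 1,387,456.79.

R$1,387,457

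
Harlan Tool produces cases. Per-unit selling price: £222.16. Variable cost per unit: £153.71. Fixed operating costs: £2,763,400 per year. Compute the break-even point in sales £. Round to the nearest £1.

Contribution margin per unit = £222.16 − £153.71 = £68.45, a CM ratio of £68.45 ÷ £222.16 = 0.3081.
Break-even sales = FC ÷ CM ratio = £2,763,400 × £222.16 / £68.45 = £8,968,838.

£8,968,838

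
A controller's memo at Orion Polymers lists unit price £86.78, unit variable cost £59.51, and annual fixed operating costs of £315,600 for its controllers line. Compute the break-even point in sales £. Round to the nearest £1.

Contribution margin per unit = £86.78 − £59.51 = £27.27, a CM ratio of £27.27 ÷ £86.78 = 0.3142.
Break-even sales = FC ÷ CM ratio = £315,600 × £86.78 / £27.27 = £1,004,319.

£1,004,319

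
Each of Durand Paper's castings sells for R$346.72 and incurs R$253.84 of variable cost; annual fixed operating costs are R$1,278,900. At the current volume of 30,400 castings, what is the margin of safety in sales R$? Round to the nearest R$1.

R$5,766,169

Each unit contributes R$346.72 − R$253.84 = R$92.88. Break-even units = R$1,278,900 ÷ R$92.88 = 13,769.38; break-even revenue = 13,769.38 × R$346.72 = R$4,774,119.38.
Actual sales revenue = 30,400 × R$346.72 = R$10,540,288.00.
Margin of safety = R$10,540,288.00 − R$4,774,119.38 = R$5,766,169.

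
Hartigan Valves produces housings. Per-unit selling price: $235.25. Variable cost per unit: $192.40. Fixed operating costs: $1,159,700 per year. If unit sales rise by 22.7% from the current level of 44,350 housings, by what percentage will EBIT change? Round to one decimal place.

+58.2%

At 44,350 units, contribution = 44,350 × $42.85 = $1,900,397.50.
EBIT = $1,900,397.50 − $1,159,700 = $740,697.50.
Degree of operating leverage = $1,900,397.50 / $740,697.50 = 2.5657.
So EBIT moves 2.5657 × (+22.7%) = +58.2%.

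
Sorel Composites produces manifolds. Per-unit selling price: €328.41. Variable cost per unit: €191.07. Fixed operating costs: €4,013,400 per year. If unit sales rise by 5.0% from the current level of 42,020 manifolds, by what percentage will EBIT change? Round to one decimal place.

+16.4%

At 42,020 units, contribution = 42,020 × €137.34 = €5,771,026.80.
Operating income = contribution − fixed costs = €5,771,026.80 − €4,013,400 = €1,757,626.80.
DOL = contribution ÷ EBIT = €5,771,026.80 ÷ €1,757,626.80 = 3.2834.
Operating income changes by 3.2834 × +5.0% = +16.4%.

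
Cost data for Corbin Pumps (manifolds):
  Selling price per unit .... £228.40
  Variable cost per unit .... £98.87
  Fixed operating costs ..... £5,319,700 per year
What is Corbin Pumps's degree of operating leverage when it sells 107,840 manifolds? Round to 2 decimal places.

1.62

Total contribution margin = 107,840 × £129.53 = £13,968,515.20.
Subtracting fixed costs: EBIT = £13,968,515.20 − £5,319,700 = £8,648,815.20.
DOL = contribution ÷ EBIT = £13,968,515.20 ÷ £8,648,815.20 = 1.6151.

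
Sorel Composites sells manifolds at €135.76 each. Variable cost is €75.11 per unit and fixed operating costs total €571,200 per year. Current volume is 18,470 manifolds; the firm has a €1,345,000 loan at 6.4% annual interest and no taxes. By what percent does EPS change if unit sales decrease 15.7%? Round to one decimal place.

-38.0%

At 18,470 units, contribution = 18,470 × €60.65 = €1,120,205.50.
EBIT = €1,120,205.50 − €571,200 = €549,005.50.
After interest of €86,080.00, pre-tax earnings = €462,925.50.
DCL = total CM / (EBIT − I) = €1,120,205.50 / €462,925.50 = 2.4198.
EPS therefore changes by 2.4198 × (-15.7%) = -38.0%.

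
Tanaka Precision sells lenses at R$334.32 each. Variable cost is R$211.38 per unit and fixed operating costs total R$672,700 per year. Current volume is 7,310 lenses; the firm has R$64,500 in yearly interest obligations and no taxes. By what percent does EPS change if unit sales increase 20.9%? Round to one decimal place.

+116.3%

Contribution at this volume is 7,310 × R$122.94 = R$898,691.40.
Subtracting fixed costs: EBIT = R$898,691.40 − R$672,700 = R$225,991.40.
Interest = R$64,500.00, so EBIT − I = R$161,491.40.
Degree of combined leverage = contribution ÷ (EBIT − I) = R$898,691.40 ÷ R$161,491.40 = 5.5649.
%ΔEPS = DCL × %ΔSales = 5.5649 × +20.9% = +116.3%.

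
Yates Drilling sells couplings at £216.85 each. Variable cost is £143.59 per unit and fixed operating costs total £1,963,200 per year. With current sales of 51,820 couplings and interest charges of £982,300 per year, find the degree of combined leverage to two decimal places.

Total contribution margin = 51,820 × £73.26 = £3,796,333.20.
Subtracting fixed costs: EBIT = £3,796,333.20 − £1,963,200 = £1,833,133.20. Interest = £982,300.00, so EBIT − I = £850,833.20.
Degree of total leverage = total CM / (EBIT − interest) = £3,796,333.20 / £850,833.20 = 4.4619.

4.46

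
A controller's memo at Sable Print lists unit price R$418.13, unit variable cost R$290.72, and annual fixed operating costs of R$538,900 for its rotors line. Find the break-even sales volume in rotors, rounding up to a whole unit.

Contribution margin per unit = R$418.13 − R$290.72 = R$127.41.
Units to break even: R$538,900 ÷ R$127.41 = 4,229.65, rounded up to 4,230.

4,230 rotors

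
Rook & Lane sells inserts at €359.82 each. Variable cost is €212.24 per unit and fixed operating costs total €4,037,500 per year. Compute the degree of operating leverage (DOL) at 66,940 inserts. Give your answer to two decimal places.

1.69

Total contribution margin = 66,940 × €147.58 = €9,879,005.20.
Operating income = contribution − fixed costs = €9,879,005.20 − €4,037,500 = €5,841,505.20.
DOL = contribution ÷ EBIT = €9,879,005.20 ÷ €5,841,505.20 = 1.6912.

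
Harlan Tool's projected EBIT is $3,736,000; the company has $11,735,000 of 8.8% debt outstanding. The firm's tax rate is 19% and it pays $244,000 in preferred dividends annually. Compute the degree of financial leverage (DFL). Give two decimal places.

1.56

Interest = $1,032,680.00.
Pre-tax preferred-dividend burden = $244,000 ÷ (1 − 0.19) = $301,234.57.
DFL = EBIT ÷ [EBIT − I − D_p/(1−t)] = $3,736,000 ÷ [$3,736,000 − $1,032,680.00 − $301,234.57] = $3,736,000 ÷ $2,402,085.43 = 1.5553.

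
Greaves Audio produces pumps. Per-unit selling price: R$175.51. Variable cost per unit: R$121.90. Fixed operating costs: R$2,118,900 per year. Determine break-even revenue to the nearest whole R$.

Contribution margin per unit = R$175.51 − R$121.90 = R$53.61, a CM ratio of R$53.61 ÷ R$175.51 = 0.3055.
Break-even revenue = fixed costs × price ÷ CM = R$2,118,900 × R$175.51 ÷ R$53.61 = R$6,936,917.

R$6,936,917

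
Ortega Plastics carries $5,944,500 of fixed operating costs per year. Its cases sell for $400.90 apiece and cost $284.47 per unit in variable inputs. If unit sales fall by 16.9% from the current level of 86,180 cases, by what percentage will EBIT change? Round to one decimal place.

Total contribution margin = 86,180 × $116.43 = $10,033,937.40.
Subtracting fixed costs: EBIT = $10,033,937.40 − $5,944,500 = $4,089,437.40.
So DOL = total CM / EBIT = $10,033,937.40 / $4,089,437.40 = 2.4536.
%ΔEBIT = DOL × %ΔSales = 2.4536 × -16.9% = -41.5%.

-41.5%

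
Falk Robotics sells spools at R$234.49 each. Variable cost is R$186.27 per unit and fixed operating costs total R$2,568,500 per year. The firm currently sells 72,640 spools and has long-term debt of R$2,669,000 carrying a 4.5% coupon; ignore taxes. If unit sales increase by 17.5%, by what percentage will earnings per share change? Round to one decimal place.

At 72,640 units, contribution = 72,640 × R$48.22 = R$3,502,700.80.
Subtracting fixed costs: EBIT = R$3,502,700.80 − R$2,568,500 = R$934,200.80.
Interest = R$120,105.00, so EBIT − I = R$814,095.80.
Degree of combined leverage = contribution ÷ (EBIT − I) = R$3,502,700.80 ÷ R$814,095.80 = 4.3026.
%ΔEPS = DCL × %ΔSales = 4.3026 × +17.5% = +75.3%.

+75.3%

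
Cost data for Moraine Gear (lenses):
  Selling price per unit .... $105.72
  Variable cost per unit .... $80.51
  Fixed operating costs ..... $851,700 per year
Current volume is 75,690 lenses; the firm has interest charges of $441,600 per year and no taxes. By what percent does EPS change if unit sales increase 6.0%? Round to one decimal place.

+18.6%

Contribution at this volume is 75,690 × $25.21 = $1,908,144.90.
Subtracting fixed costs: EBIT = $1,908,144.90 − $851,700 = $1,056,444.90.
Interest = $441,600.00, so EBIT − I = $614,844.90.
Degree of combined leverage = contribution ÷ (EBIT − I) = $1,908,144.90 ÷ $614,844.90 = 3.1035.
%ΔEPS = DCL × %ΔSales = 3.1035 × +6.0% = +18.6%.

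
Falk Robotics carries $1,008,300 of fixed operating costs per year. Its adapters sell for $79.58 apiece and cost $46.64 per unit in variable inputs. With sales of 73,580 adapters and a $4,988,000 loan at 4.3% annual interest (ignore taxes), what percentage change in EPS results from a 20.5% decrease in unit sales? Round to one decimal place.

-41.4%

Contribution at this volume is 73,580 × $32.94 = $2,423,725.20.
EBIT = $2,423,725.20 − $1,008,300 = $1,415,425.20.
After interest of $214,484.00, pre-tax earnings = $1,200,941.20.
Degree of combined leverage = contribution ÷ (EBIT − I) = $2,423,725.20 ÷ $1,200,941.20 = 2.0182.
EPS therefore changes by 2.0182 × (-20.5%) = -41.4%.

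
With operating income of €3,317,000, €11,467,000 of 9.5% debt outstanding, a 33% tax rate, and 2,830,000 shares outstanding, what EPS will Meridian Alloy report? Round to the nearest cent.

€0.53

Interest = €1,089,365.00, so EBT = €3,317,000 − €1,089,365.00 = €2,227,635.00.
After tax at 33%: net income = €2,227,635.00 × 0.67 = €1,492,515.45.
EPS = €1,492,515.45 ÷ 2,830,000 = €0.53.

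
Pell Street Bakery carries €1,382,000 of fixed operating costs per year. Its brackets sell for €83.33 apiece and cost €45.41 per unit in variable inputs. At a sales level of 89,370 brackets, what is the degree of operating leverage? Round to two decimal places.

Contribution at this volume is 89,370 × €37.92 = €3,388,910.40.
Subtracting fixed costs: EBIT = €3,388,910.40 − €1,382,000 = €2,006,910.40.
DOL = contribution ÷ EBIT = €3,388,910.40 ÷ €2,006,910.40 = 1.6886.

1.69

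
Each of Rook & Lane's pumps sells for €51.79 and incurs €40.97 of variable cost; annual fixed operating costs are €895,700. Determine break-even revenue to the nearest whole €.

€4,287,274

Contribution margin per unit = €51.79 − €40.97 = €10.82, a CM ratio of €10.82 ÷ €51.79 = 0.2089.
Break-even revenue = fixed costs × price ÷ CM = €895,700 × €51.79 ÷ €10.82 = €4,287,274.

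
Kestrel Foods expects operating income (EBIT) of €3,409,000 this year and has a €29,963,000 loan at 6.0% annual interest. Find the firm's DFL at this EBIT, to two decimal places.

Interest = €1,797,780.00.
DFL = EBIT ÷ (EBIT − I) = €3,409,000 ÷ (€3,409,000 − €1,797,780.00) = €3,409,000 ÷ €1,611,220.00 = 2.1158.

2.12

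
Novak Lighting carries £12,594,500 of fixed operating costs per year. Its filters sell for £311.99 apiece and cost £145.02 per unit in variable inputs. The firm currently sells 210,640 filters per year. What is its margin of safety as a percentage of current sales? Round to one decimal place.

Each unit contributes £311.99 − £145.02 = £166.97. Break-even units = £12,594,500 ÷ £166.97 = 75,429.72; break-even revenue = 75,429.72 × £311.99 = £23,533,317.69.
Current sales = 210,640 × £311.99 = £65,717,573.60.
Margin of safety = (£65,717,573.60 − £23,533,317.69) ÷ £65,717,573.60 = 64.2%.

64.2%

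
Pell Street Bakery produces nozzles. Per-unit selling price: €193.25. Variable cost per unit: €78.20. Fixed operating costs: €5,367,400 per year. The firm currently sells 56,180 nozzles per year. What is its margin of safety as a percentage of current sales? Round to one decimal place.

Unit CM = price − variable cost = €193.25 − €78.20 = €115.05. Break-even units = €5,367,400 ÷ €115.05 = 46,652.76; break-even revenue = 46,652.76 × €193.25 = €9,015,645.81.
Current sales = 56,180 × €193.25 = €10,856,785.00.
Margin of safety = (€10,856,785.00 − €9,015,645.81) ÷ €10,856,785.00 = 17.0%.

17.0%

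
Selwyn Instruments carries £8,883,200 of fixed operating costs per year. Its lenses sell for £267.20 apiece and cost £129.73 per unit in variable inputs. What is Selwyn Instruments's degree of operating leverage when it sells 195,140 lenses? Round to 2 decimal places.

Total contribution margin = 195,140 × £137.47 = £26,825,895.80.
Operating income = contribution − fixed costs = £26,825,895.80 − £8,883,200 = £17,942,695.80.
So DOL = total CM / EBIT = £26,825,895.80 / £17,942,695.80 = 1.4951.

1.50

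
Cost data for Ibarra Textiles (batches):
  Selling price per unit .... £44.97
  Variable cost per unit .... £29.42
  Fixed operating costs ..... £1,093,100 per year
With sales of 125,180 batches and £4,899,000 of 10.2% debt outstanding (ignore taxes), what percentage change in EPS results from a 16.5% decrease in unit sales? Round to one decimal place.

-90.8%

At 125,180 units, contribution = 125,180 × £15.55 = £1,946,549.00.
Subtracting fixed costs: EBIT = £1,946,549.00 − £1,093,100 = £853,449.00.
Interest = £499,698.00, so EBIT − I = £353,751.00.
Degree of combined leverage = contribution ÷ (EBIT − I) = £1,946,549.00 ÷ £353,751.00 = 5.5026.
%ΔEPS = DCL × %ΔSales = 5.5026 × -16.5% = -90.8%.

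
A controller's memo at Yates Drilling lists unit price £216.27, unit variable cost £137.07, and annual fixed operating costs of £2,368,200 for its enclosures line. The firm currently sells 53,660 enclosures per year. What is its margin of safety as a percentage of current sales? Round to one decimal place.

44.3%

Each unit contributes £216.27 − £137.07 = £79.20. Break-even units = £2,368,200 ÷ £79.20 = 29,901.52; break-even revenue = 29,901.52 × £216.27 = £6,466,800.68.
Current sales = 53,660 × £216.27 = £11,605,048.20.
Margin of safety = (£11,605,048.20 − £6,466,800.68) ÷ £11,605,048.20 = 44.3%.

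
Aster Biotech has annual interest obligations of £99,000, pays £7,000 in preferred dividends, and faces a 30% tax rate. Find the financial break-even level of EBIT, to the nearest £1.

£109,000

Preferred dividends are paid after tax, so their pre-tax equivalent is £7,000 ÷ (1 − 0.30) = £10,000.00.
EPS = 0 when EBIT covers interest plus the pre-tax preferred burden: £99,000 + £10,000.00 = £109,000.00.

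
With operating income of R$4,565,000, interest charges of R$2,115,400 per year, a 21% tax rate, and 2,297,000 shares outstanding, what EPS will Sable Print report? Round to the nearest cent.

R$0.84

Interest = R$2,115,400.00, so EBT = R$4,565,000 − R$2,115,400.00 = R$2,449,600.00.
After tax at 21%: net income = R$2,449,600.00 × 0.79 = R$1,935,184.00.
EPS = R$1,935,184.00 ÷ 2,297,000 = R$0.84.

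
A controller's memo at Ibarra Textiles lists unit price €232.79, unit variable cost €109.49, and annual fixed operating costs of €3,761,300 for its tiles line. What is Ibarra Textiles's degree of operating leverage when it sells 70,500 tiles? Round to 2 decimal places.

Contribution at this volume is 70,500 × €123.30 = €8,692,650.00.
EBIT = €8,692,650.00 − €3,761,300 = €4,931,350.00.
So DOL = total CM / EBIT = €8,692,650.00 / €4,931,350.00 = 1.7627.

1.76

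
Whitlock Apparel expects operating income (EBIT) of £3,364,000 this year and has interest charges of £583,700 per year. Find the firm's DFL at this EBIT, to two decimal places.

1.21

Interest = £583,700.00.
Degree of financial leverage = EBIT / (EBIT − interest) = £3,364,000 / £2,780,300.00 = 1.2099.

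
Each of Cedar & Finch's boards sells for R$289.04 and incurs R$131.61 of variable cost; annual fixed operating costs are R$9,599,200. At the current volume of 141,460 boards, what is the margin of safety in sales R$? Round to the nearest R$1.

R$23,263,557

Unit CM = price − variable cost = R$289.04 − R$131.61 = R$157.43. Break-even units = R$9,599,200 ÷ R$157.43 = 60,974.40; break-even revenue = 60,974.40 × R$289.04 = R$17,624,040.96.
Current sales = 141,460 × R$289.04 = R$40,887,598.40.
Margin of safety = R$40,887,598.40 − R$17,624,040.96 = R$23,263,557.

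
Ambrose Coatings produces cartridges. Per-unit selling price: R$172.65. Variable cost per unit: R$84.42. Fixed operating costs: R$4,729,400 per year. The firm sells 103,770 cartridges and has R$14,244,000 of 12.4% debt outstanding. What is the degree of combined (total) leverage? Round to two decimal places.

At 103,770 units, contribution = 103,770 × R$88.23 = R$9,155,627.10.
Subtracting fixed costs: EBIT = R$9,155,627.10 − R$4,729,400 = R$4,426,227.10. Interest = R$1,766,256.00, so EBIT − I = R$2,659,971.10.
Degree of total leverage = total CM / (EBIT − interest) = R$9,155,627.10 / R$2,659,971.10 = 3.4420.

3.44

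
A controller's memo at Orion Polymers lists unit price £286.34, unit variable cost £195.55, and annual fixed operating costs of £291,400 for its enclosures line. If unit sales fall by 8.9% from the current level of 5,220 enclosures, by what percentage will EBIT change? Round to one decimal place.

-23.1%

At 5,220 units, contribution = 5,220 × £90.79 = £473,923.80.
Operating income = contribution − fixed costs = £473,923.80 − £291,400 = £182,523.80.
Degree of operating leverage = £473,923.80 / £182,523.80 = 2.5965.
%ΔEBIT = DOL × %ΔSales = 2.5965 × -8.9% = -23.1%.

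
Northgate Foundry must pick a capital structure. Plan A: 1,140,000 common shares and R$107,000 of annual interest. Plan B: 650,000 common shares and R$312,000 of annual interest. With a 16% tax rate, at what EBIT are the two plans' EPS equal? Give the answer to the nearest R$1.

R$583,939

Set EPS_A = EPS_B: (EBIT − R$107,000)(1 − 0.16) ÷ 1,140,000 = (EBIT − R$312,000)(1 − 0.16) ÷ 650,000.
The (1 − t) factor cancels: (EBIT − 107,000) × 650,000 = (EBIT − 312,000) × 1,140,000.
EBIT × (1,140,000 − 650,000) = 312,000 × 1,140,000 − 107,000 × 650,000 = 286,130,000,000, so EBIT = 286,130,000,000 ÷ 490,000 = 583,938.78.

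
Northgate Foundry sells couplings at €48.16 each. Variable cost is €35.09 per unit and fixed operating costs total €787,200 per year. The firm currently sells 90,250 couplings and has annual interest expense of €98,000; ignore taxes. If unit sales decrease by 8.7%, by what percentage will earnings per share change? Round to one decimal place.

At 90,250 units, contribution = 90,250 × €13.07 = €1,179,567.50.
Subtracting fixed costs: EBIT = €1,179,567.50 − €787,200 = €392,367.50.
Interest = €98,000.00, so EBIT − I = €294,367.50.
Degree of combined leverage = contribution ÷ (EBIT − I) = €1,179,567.50 ÷ €294,367.50 = 4.0071.
EPS therefore changes by 4.0071 × (-8.7%) = -34.9%.

-34.9%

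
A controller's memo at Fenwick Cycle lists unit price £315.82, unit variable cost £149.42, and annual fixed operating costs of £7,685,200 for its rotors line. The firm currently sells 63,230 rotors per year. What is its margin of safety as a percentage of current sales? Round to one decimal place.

27.0%

Each unit contributes £315.82 − £149.42 = £166.40. Break-even units = £7,685,200 ÷ £166.40 = 46,185.10; break-even revenue = 46,185.10 × £315.82 = £14,586,177.07.
Actual sales revenue = 63,230 × £315.82 = £19,969,298.60.
Margin of safety = (£19,969,298.60 − £14,586,177.07) ÷ £19,969,298.60 = 27.0%.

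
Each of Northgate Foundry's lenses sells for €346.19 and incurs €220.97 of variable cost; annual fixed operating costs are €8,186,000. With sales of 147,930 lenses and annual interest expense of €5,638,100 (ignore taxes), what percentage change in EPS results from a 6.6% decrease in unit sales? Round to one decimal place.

-26.0%

Contribution at this volume is 147,930 × €125.22 = €18,523,794.60.
Operating income = contribution − fixed costs = €18,523,794.60 − €8,186,000 = €10,337,794.60.
Interest = €5,638,100.00, so EBIT − I = €4,699,694.60.
Degree of combined leverage = contribution ÷ (EBIT − I) = €18,523,794.60 ÷ €4,699,694.60 = 3.9415.
%ΔEPS = DCL × %ΔSales = 3.9415 × -6.6% = -26.0%.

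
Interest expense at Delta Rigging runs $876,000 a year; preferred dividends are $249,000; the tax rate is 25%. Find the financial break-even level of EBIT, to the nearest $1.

$1,208,000

Preferred dividends are paid after tax, so their pre-tax equivalent is $249,000 ÷ (1 − 0.25) = $332,000.00.
Financial break-even EBIT = interest + D_p ÷ (1 − t) = $876,000 + $332,000.00 = $1,208,000.00.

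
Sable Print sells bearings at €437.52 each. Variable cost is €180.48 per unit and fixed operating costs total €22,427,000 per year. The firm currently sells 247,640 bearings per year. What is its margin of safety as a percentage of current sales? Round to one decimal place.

64.8%

Each unit contributes €437.52 − €180.48 = €257.04. Break-even units = €22,427,000 ÷ €257.04 = 87,251.01; break-even revenue = 87,251.01 × €437.52 = €38,174,062.56.
Actual sales revenue = 247,640 × €437.52 = €108,347,452.80.
Margin of safety = (€108,347,452.80 − €38,174,062.56) ÷ €108,347,452.80 = 64.8%.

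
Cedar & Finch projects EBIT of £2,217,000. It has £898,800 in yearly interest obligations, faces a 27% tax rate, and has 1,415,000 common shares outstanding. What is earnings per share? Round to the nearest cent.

£0.68

Pre-tax income = £2,217,000 − £898,800.00 = £1,318,200.00.
Net income = £1,318,200.00 × (1 − 0.27) = £962,286.00.
EPS = £962,286.00 ÷ 1,415,000 = £0.68.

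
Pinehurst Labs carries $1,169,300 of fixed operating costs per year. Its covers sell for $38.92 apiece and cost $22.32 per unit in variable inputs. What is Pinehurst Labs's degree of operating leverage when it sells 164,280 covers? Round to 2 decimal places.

Contribution at this volume is 164,280 × $16.60 = $2,727,048.00.
Operating income = contribution − fixed costs = $2,727,048.00 − $1,169,300 = $1,557,748.00.
So DOL = total CM / EBIT = $2,727,048.00 / $1,557,748.00 = 1.7506.

1.75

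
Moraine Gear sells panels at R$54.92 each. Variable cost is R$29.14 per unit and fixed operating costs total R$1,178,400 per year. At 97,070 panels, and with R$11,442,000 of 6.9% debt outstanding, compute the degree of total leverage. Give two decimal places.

At 97,070 units, contribution = 97,070 × R$25.78 = R$2,502,464.60.
Operating income = contribution − fixed costs = R$2,502,464.60 − R$1,178,400 = R$1,324,064.60. Interest = R$789,498.00, so EBIT − I = R$534,566.60.
Degree of total leverage = total CM / (EBIT − interest) = R$2,502,464.60 / R$534,566.60 = 4.6813.

4.68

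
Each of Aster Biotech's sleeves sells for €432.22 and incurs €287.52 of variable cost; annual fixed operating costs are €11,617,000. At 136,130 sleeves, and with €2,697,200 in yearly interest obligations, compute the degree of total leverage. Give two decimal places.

3.66

Total contribution margin = 136,130 × €144.70 = €19,698,011.00.
EBIT = €19,698,011.00 − €11,617,000 = €8,081,011.00. Interest = €2,697,200.00, so EBIT − I = €5,383,811.00.
DCL = contribution ÷ (EBIT − I) = €19,698,011.00 ÷ €5,383,811.00 = 3.6587.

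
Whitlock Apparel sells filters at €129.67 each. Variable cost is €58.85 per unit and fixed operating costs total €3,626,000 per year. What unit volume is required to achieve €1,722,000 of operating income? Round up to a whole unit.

Each unit contributes €129.67 − €58.85 = €70.82.
Units = (FC + target) / CM = (€3,626,000 + €1,722,000) / €70.82 = 75,515.39, so 75,516 filters.

75,516 filters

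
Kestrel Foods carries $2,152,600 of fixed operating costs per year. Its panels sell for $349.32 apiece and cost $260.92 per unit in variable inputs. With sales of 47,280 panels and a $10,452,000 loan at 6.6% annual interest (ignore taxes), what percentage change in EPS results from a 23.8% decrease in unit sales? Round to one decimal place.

At 47,280 units, contribution = 47,280 × $88.40 = $4,179,552.00.
Operating income = contribution − fixed costs = $4,179,552.00 − $2,152,600 = $2,026,952.00.
Interest = $689,832.00, so EBIT − I = $1,337,120.00.
Degree of combined leverage = contribution ÷ (EBIT − I) = $4,179,552.00 ÷ $1,337,120.00 = 3.1258.
%ΔEPS = DCL × %ΔSales = 3.1258 × -23.8% = -74.4%.

-74.4%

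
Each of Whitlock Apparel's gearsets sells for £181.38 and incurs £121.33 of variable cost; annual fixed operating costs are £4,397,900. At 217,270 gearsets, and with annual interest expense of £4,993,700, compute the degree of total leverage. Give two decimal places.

3.57

Total contribution margin = 217,270 × £60.05 = £13,047,063.50.
Subtracting fixed costs: EBIT = £13,047,063.50 − £4,397,900 = £8,649,163.50. Interest = £4,993,700.00.
DOL = £13,047,063.50 ÷ £8,649,163.50 = 1.5085; DFL = £8,649,163.50 ÷ £3,655,463.50 = 2.3661.
DCL = DOL × DFL = 1.5085 × 2.3661 = 3.5693.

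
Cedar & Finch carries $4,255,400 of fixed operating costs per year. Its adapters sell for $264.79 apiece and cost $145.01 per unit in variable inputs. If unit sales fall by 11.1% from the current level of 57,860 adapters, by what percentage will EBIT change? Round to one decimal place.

-28.8%

Contribution at this volume is 57,860 × $119.78 = $6,930,470.80.
Subtracting fixed costs: EBIT = $6,930,470.80 − $4,255,400 = $2,675,070.80.
DOL = contribution ÷ EBIT = $6,930,470.80 ÷ $2,675,070.80 = 2.5908.
So EBIT moves 2.5908 × (-11.1%) = -28.8%.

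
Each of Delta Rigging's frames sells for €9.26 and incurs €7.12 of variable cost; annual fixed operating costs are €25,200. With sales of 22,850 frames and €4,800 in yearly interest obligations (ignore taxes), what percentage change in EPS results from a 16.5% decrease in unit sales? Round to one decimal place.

Total contribution margin = 22,850 × €2.14 = €48,899.00.
Operating income = contribution − fixed costs = €48,899.00 − €25,200 = €23,699.00.
After interest of €4,800.00, pre-tax earnings = €18,899.00.
Degree of combined leverage = contribution ÷ (EBIT − I) = €48,899.00 ÷ €18,899.00 = 2.5874.
%ΔEPS = DCL × %ΔSales = 2.5874 × -16.5% = -42.7%.

-42.7%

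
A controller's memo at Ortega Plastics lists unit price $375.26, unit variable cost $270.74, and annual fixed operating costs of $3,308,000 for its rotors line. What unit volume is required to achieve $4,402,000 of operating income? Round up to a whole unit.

73,766 rotors

Contribution margin per unit = $375.26 − $270.74 = $104.52.
Units = (FC + target) / CM = ($3,308,000 + $4,402,000) / $104.52 = 73,765.79, so 73,766 rotors.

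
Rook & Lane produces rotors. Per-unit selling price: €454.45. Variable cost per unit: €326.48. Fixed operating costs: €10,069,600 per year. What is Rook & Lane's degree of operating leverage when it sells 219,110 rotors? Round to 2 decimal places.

1.56

Contribution at this volume is 219,110 × €127.97 = €28,039,506.70.
EBIT = €28,039,506.70 − €10,069,600 = €17,969,906.70.
DOL = contribution ÷ EBIT = €28,039,506.70 ÷ €17,969,906.70 = 1.5604.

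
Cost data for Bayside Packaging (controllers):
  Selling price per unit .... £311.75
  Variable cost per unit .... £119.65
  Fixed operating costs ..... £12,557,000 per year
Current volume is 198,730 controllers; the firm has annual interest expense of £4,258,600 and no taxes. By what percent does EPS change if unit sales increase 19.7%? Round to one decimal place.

+35.2%

At 198,730 units, contribution = 198,730 × £192.10 = £38,176,033.00.
EBIT = £38,176,033.00 − £12,557,000 = £25,619,033.00.
Interest = £4,258,600.00, so EBIT − I = £21,360,433.00.
Degree of combined leverage = contribution ÷ (EBIT − I) = £38,176,033.00 ÷ £21,360,433.00 = 1.7872.
%ΔEPS = DCL × %ΔSales = 1.7872 × +19.7% = +35.2%.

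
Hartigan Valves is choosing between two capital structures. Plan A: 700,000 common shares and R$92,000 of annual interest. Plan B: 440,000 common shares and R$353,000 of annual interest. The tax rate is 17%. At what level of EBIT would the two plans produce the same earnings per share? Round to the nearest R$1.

R$794,692

Set EPS_A = EPS_B: (EBIT − R$92,000)(1 − 0.17) ÷ 700,000 = (EBIT − R$353,000)(1 − 0.17) ÷ 440,000.
The (1 − t) factor cancels: (EBIT − 92,000) × 440,000 = (EBIT − 353,000) × 700,000.
EBIT × (700,000 − 440,000) = 353,000 × 700,000 − 92,000 × 440,000 = 206,620,000,000, so EBIT = 206,620,000,000 ÷ 260,000 = 794,692.31.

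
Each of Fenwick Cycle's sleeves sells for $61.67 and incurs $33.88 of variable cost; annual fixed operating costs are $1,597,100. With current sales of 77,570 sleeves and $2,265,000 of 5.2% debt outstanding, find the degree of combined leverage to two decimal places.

Total contribution margin = 77,570 × $27.79 = $2,155,670.30.
EBIT = $2,155,670.30 − $1,597,100 = $558,570.30. Interest = $117,780.00.
DOL = $2,155,670.30 ÷ $558,570.30 = 3.8593; DFL = $558,570.30 ÷ $440,790.30 = 1.2672.
Combined leverage = 3.8593 × 1.2672 = 4.8905.

4.89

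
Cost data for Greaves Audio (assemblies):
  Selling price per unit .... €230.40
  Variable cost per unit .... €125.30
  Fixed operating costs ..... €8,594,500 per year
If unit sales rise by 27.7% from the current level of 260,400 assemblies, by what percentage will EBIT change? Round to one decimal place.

At 260,400 units, contribution = 260,400 × €105.10 = €27,368,040.00.
Subtracting fixed costs: EBIT = €27,368,040.00 − €8,594,500 = €18,773,540.00.
Degree of operating leverage = €27,368,040.00 / €18,773,540.00 = 1.4578.
So EBIT moves 1.4578 × (+27.7%) = +40.4%.

+40.4%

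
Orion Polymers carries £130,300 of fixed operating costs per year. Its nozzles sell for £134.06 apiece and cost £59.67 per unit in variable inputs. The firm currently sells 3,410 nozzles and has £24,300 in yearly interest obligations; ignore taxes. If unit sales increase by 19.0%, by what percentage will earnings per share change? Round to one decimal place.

+48.6%

Total contribution margin = 3,410 × £74.39 = £253,669.90.
EBIT = £253,669.90 − £130,300 = £123,369.90.
Interest = £24,300.00, so EBIT − I = £99,069.90.
Degree of combined leverage = contribution ÷ (EBIT − I) = £253,669.90 ÷ £99,069.90 = 2.5605.
%ΔEPS = DCL × %ΔSales = 2.5605 × +19.0% = +48.6%.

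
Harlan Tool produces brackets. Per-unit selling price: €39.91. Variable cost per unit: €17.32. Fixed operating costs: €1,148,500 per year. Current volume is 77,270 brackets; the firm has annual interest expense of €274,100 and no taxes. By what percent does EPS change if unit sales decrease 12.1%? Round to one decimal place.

Contribution at this volume is 77,270 × €22.59 = €1,745,529.30.
Operating income = contribution − fixed costs = €1,745,529.30 − €1,148,500 = €597,029.30.
After interest of €274,100.00, pre-tax earnings = €322,929.30.
DCL = total CM / (EBIT − I) = €1,745,529.30 / €322,929.30 = 5.4053.
%ΔEPS = DCL × %ΔSales = 5.4053 × -12.1% = -65.4%.

-65.4%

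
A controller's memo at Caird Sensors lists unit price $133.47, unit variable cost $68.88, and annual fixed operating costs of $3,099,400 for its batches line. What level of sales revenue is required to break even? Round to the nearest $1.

$6,404,659

CM per unit = $133.47 − $68.88 = $64.59; CM ratio = $64.59 / $133.47 = 0.4839.
Break-even sales = FC ÷ CM ratio = $3,099,400 × $133.47 / $64.59 = $6,404,659.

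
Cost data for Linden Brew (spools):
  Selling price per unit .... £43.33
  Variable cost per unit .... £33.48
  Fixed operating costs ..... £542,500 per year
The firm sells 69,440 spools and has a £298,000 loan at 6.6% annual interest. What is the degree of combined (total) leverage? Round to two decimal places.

5.61

At 69,440 units, contribution = 69,440 × £9.85 = £683,984.00.
EBIT = £683,984.00 − £542,500 = £141,484.00. Interest = £19,668.00, so EBIT − I = £121,816.00.
DCL = contribution ÷ (EBIT − I) = £683,984.00 ÷ £121,816.00 = 5.6149.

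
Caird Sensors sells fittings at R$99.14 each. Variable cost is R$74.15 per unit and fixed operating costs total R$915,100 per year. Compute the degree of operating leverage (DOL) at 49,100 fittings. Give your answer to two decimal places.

3.93

At 49,100 units, contribution = 49,100 × R$24.99 = R$1,227,009.00.
EBIT = R$1,227,009.00 − R$915,100 = R$311,909.00.
Degree of operating leverage = R$1,227,009.00 / R$311,909.00 = 3.9339.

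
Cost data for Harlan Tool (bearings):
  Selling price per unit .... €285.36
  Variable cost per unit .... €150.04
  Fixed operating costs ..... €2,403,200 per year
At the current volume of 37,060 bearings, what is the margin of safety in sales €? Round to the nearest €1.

Each unit contributes €285.36 − €150.04 = €135.32. Break-even units = €2,403,200 ÷ €135.32 = 17,759.39; break-even revenue = 17,759.39 × €285.36 = €5,067,818.15.
Actual sales revenue = 37,060 × €285.36 = €10,575,441.60.
Margin of safety = €10,575,441.60 − €5,067,818.15 = €5,507,623.

€5,507,623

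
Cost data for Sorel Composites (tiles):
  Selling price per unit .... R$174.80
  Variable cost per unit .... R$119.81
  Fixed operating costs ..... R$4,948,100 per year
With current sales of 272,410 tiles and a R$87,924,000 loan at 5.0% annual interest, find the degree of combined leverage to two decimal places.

At 272,410 units, contribution = 272,410 × R$54.99 = R$14,979,825.90.
Operating income = contribution − fixed costs = R$14,979,825.90 − R$4,948,100 = R$10,031,725.90. Interest = R$4,396,200.00, so EBIT − I = R$5,635,525.90.
DCL = contribution ÷ (EBIT − I) = R$14,979,825.90 ÷ R$5,635,525.90 = 2.6581.

2.66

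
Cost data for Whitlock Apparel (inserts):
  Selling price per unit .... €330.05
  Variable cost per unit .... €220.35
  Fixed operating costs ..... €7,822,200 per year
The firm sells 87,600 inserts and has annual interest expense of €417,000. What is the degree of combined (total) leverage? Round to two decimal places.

At 87,600 units, contribution = 87,600 × €109.70 = €9,609,720.00.
EBIT = €9,609,720.00 − €7,822,200 = €1,787,520.00. Interest = €417,000.00, so EBIT − I = €1,370,520.00.
Degree of total leverage = total CM / (EBIT − interest) = €9,609,720.00 / €1,370,520.00 = 7.0117.

7.01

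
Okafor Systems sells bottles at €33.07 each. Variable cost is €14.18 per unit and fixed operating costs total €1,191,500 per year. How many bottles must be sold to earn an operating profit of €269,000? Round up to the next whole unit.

Contribution margin per unit = €33.07 − €14.18 = €18.89.
Required volume = (fixed costs + target profit) ÷ CM = (€1,191,500 + €269,000) ÷ €18.89 = 77,316.04, so 77,317 bottles.

77,317 bottles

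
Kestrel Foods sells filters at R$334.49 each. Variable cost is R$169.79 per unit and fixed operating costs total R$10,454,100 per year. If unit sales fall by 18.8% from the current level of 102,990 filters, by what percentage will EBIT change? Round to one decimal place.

Contribution at this volume is 102,990 × R$164.70 = R$16,962,453.00.
Operating income = contribution − fixed costs = R$16,962,453.00 − R$10,454,100 = R$6,508,353.00.
So DOL = total CM / EBIT = R$16,962,453.00 / R$6,508,353.00 = 2.6063.
%ΔEBIT = DOL × %ΔSales = 2.6063 × -18.8% = -49.0%.

-49.0%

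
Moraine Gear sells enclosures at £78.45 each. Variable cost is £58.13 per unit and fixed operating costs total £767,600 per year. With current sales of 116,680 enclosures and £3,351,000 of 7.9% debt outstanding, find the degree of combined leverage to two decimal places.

Total contribution margin = 116,680 × £20.32 = £2,370,937.60.
Operating income = contribution − fixed costs = £2,370,937.60 − £767,600 = £1,603,337.60. Interest = £264,729.00.
DOL = £2,370,937.60 ÷ £1,603,337.60 = 1.4788; DFL = £1,603,337.60 ÷ £1,338,608.60 = 1.1978.
Combined leverage = 1.4788 × 1.1978 = 1.7713.

1.77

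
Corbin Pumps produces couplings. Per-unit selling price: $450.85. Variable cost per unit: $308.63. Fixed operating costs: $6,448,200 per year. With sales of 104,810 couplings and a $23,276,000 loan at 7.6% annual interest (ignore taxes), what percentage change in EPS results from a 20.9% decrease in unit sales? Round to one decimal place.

-46.6%

Contribution at this volume is 104,810 × $142.22 = $14,906,078.20.
EBIT = $14,906,078.20 − $6,448,200 = $8,457,878.20.
Interest = $1,768,976.00, so EBIT − I = $6,688,902.20.
Degree of combined leverage = contribution ÷ (EBIT − I) = $14,906,078.20 ÷ $6,688,902.20 = 2.2285.
EPS therefore changes by 2.2285 × (-20.9%) = -46.6%.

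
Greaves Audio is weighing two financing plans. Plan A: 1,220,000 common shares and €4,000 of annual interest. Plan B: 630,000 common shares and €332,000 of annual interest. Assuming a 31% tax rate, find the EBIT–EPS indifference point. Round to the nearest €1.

At indifference, (EBIT − 4,000)(1 − t)/1,220,000 = (EBIT − 332,000)(1 − t)/630,000.
Cancelling (1 − t) and cross-multiplying: 630,000·(EBIT − 4,000) = 1,220,000·(EBIT − 332,000).
EBIT × (1,220,000 − 630,000) = 332,000 × 1,220,000 − 4,000 × 630,000 = 402,520,000,000, so EBIT = 402,520,000,000 ÷ 590,000 = 682,237.29.

€682,237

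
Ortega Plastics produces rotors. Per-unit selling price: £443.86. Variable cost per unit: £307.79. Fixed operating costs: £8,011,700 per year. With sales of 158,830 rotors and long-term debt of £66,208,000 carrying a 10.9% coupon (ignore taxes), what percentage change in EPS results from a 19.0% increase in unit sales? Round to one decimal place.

Total contribution margin = 158,830 × £136.07 = £21,611,998.10.
Operating income = contribution − fixed costs = £21,611,998.10 − £8,011,700 = £13,600,298.10.
Interest = £7,216,672.00, so EBIT − I = £6,383,626.10.
Degree of combined leverage = contribution ÷ (EBIT − I) = £21,611,998.10 ÷ £6,383,626.10 = 3.3855.
EPS therefore changes by 3.3855 × (+19.0%) = +64.3%.

+64.3%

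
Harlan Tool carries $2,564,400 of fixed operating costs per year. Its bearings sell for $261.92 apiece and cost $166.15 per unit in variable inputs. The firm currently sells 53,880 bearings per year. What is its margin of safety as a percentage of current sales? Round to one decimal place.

50.3%

Contribution margin per unit = $261.92 − $166.15 = $95.77. Break-even units = $2,564,400 ÷ $95.77 = 26,776.65; break-even revenue = 26,776.65 × $261.92 = $7,013,340.80.
Actual sales revenue = 53,880 × $261.92 = $14,112,249.60.
Margin of safety = ($14,112,249.60 − $7,013,340.80) ÷ $14,112,249.60 = 50.3%.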